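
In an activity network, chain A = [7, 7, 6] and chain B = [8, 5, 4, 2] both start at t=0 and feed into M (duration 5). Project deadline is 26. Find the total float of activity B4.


Forward pass: ES(B4) = sum of predecessors on chain B = 17
EF = ES + duration = 17 + 2 = 19
Backward pass: LF(M) = deadline = 26; LS(M) = 26 - 5 = 21
LF(B4) = LS(M) - sum(successors on chain B) = 21 - 0 = 21
LS = LF - duration = 21 - 2 = 19
Total float = LS - ES = 19 - 17 = 2

2


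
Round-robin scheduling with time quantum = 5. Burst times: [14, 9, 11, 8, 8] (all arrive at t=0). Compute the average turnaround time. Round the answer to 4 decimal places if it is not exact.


Time quantum = 5
Execution trace:
  J1 runs 5 units, time = 5
  J2 runs 5 units, time = 10
  J3 runs 5 units, time = 15
  J4 runs 5 units, time = 20
  J5 runs 5 units, time = 25
  J1 runs 5 units, time = 30
  J2 runs 4 units, time = 34
  J3 runs 5 units, time = 39
  J4 runs 3 units, time = 42
  J5 runs 3 units, time = 45
  J1 runs 4 units, time = 49
  J3 runs 1 units, time = 50
Finish times: [49, 34, 50, 42, 45]
Average turnaround = 220/5 = 44.0

44.0


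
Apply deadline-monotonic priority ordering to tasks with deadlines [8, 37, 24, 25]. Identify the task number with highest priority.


Sort tasks by relative deadline (ascending):
  Task 1: deadline = 8
  Task 3: deadline = 24
  Task 4: deadline = 25
  Task 2: deadline = 37
Priority order (highest first): [1, 3, 4, 2]
Highest priority task = 1

1


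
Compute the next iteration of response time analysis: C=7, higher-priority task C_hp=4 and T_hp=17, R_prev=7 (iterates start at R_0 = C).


R_next = C + ceil(R_prev / T_hp) * C_hp
ceil(7 / 17) = ceil(0.4118) = 1
Interference = 1 * 4 = 4
R_next = 7 + 4 = 11

11


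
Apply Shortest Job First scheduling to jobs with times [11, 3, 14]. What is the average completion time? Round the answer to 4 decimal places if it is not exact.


SJF order (ascending): [3, 11, 14]
Completion times:
  Job 1: burst=3, C=3
  Job 2: burst=11, C=14
  Job 3: burst=14, C=28
Average completion = 45/3 = 15.0

15.0


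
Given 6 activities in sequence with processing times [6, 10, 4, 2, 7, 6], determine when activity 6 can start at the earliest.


Activity 6 starts after activities 1 through 5 complete.
Predecessor durations: [6, 10, 4, 2, 7]
ES = 6 + 10 + 4 + 2 + 7 = 29

29


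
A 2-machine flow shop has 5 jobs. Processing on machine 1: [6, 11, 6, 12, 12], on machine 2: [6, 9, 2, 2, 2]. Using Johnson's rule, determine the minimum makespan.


Apply Johnson's rule:
  Group 1 (a <= b): [(1, 6, 6)]
  Group 2 (a > b): [(2, 11, 9), (3, 6, 2), (4, 12, 2), (5, 12, 2)]
Optimal job order: [1, 2, 3, 4, 5]
Schedule:
  Job 1: M1 done at 6, M2 done at 12
  Job 2: M1 done at 17, M2 done at 26
  Job 3: M1 done at 23, M2 done at 28
  Job 4: M1 done at 35, M2 done at 37
  Job 5: M1 done at 47, M2 done at 49
Makespan = 49

49


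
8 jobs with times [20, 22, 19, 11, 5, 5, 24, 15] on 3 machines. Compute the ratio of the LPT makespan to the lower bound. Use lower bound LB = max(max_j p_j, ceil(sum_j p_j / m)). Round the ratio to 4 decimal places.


LPT order: [24, 22, 20, 19, 15, 11, 5, 5]
Machine loads after assignment: [40, 42, 39]
LPT makespan = 42
Lower bound = max(max_job, ceil(total/3)) = max(24, 41) = 41
Ratio = 42 / 41 = 1.0244

1.0244


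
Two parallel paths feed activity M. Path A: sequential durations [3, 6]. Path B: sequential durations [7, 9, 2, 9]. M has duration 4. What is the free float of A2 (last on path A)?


ES(A2) = sum of predecessors on chain A = 3
EF(A2) = ES + duration = 3 + 6 = 9
Successor of A2 is M. ES(M) = max(sum(A), sum(B)) = max(9, 27) = 27
Free float = ES(successor) - EF(current) = 27 - 9 = 18

18


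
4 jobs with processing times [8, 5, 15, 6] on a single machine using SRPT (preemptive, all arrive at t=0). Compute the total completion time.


Since all jobs arrive at t=0, SRPT equals SPT ordering.
SPT order: [5, 6, 8, 15]
Completion times:
  Job 1: p=5, C=5
  Job 2: p=6, C=11
  Job 3: p=8, C=19
  Job 4: p=15, C=34
Total completion time = 5 + 11 + 19 + 34 = 69

69


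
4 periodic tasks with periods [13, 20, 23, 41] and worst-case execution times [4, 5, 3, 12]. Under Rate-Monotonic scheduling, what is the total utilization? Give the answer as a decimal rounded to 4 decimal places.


Compute individual utilizations (exact fractions):
  Task 1: C/T = 4/13 (approx. 0.3077)
  Task 2: C/T = 5/20 = 1/4 (approx. 0.25)
  Task 3: C/T = 3/23 (approx. 0.1304)
  Task 4: C/T = 12/41 (approx. 0.2927)
Total utilization U = 4/13 + 1/4 + 3/23 + 12/41 = 48095/49036
Rounded to 4 decimal places: U = 0.9808
RM (Liu & Layland) bound for 4 tasks = 0.756828; compare with U = 48095/49036 (approx. 0.980810)
bound < U <= 1, so the RM sufficient condition is not met (inconclusive; an exact test such as response-time analysis is needed).

0.9808


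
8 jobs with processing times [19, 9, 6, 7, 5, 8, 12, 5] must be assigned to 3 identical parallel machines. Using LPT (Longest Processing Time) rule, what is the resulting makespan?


Sort jobs in decreasing order (LPT): [19, 12, 9, 8, 7, 6, 5, 5]
Assign each job to the least loaded machine:
  Machine 1: jobs [19, 5], load = 24
  Machine 2: jobs [12, 7, 5], load = 24
  Machine 3: jobs [9, 8, 6], load = 23
Makespan = max load = 24

24


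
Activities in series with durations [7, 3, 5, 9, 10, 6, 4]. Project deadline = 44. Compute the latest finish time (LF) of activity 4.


LF(activity 4) = deadline - sum of successor durations
Successors: activities 5 through 7 with durations [10, 6, 4]
Sum of successor durations = 20
LF = 44 - 20 = 24

24


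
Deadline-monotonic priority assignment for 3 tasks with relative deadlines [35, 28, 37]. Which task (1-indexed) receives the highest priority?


Sort tasks by relative deadline (ascending):
  Task 2: deadline = 28
  Task 1: deadline = 35
  Task 3: deadline = 37
Priority order (highest first): [2, 1, 3]
Highest priority task = 2

2


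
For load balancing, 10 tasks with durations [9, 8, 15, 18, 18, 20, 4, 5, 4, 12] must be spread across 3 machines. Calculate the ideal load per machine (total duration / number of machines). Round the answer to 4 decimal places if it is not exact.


Total processing time = 9 + 8 + 15 + 18 + 18 + 20 + 4 + 5 + 4 + 12 = 113
Number of machines = 3
Ideal balanced load = 113 / 3 = 37.6667

37.6667


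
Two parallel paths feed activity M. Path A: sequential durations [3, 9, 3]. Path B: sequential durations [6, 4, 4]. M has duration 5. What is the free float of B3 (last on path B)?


ES(B3) = sum of predecessors on chain B = 10
EF(B3) = ES + duration = 10 + 4 = 14
Successor of B3 is M. ES(M) = max(sum(A), sum(B)) = max(15, 14) = 15
Free float = ES(successor) - EF(current) = 15 - 14 = 1

1


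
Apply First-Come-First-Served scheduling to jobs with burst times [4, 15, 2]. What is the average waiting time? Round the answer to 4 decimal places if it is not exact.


FCFS order (as given): [4, 15, 2]
Waiting times:
  Job 1: wait = 0
  Job 2: wait = 4
  Job 3: wait = 19
Sum of waiting times = 23
Average waiting time = 23/3 = 7.6667

7.6667


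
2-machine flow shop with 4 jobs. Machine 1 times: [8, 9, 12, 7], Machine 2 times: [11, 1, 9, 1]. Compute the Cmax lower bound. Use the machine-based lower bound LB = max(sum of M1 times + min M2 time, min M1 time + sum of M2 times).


LB1 = sum(M1 times) + min(M2 times) = 36 + 1 = 37
LB2 = min(M1 times) + sum(M2 times) = 7 + 22 = 29
Lower bound = max(LB1, LB2) = max(37, 29) = 37

37


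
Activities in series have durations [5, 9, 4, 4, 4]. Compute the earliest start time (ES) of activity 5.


Activity 5 starts after activities 1 through 4 complete.
Predecessor durations: [5, 9, 4, 4]
ES = 5 + 9 + 4 + 4 = 22

22


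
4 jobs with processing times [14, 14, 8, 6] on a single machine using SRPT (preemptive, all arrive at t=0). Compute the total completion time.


Since all jobs arrive at t=0, SRPT equals SPT ordering.
SPT order: [6, 8, 14, 14]
Completion times:
  Job 1: p=6, C=6
  Job 2: p=8, C=14
  Job 3: p=14, C=28
  Job 4: p=14, C=42
Total completion time = 6 + 14 + 28 + 42 = 90

90


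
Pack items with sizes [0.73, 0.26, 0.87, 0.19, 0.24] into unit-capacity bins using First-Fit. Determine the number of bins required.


Place items sequentially using First-Fit:
  Item 0.73 -> new Bin 1
  Item 0.26 -> Bin 1 (now 0.99)
  Item 0.87 -> new Bin 2
  Item 0.19 -> new Bin 3
  Item 0.24 -> Bin 3 (now 0.43)
Total bins used = 3

3


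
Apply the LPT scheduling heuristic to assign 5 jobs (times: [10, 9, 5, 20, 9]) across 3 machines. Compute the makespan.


Sort jobs in decreasing order (LPT): [20, 10, 9, 9, 5]
Assign each job to the least loaded machine:
  Machine 1: jobs [20], load = 20
  Machine 2: jobs [10, 5], load = 15
  Machine 3: jobs [9, 9], load = 18
Makespan = max load = 20

20


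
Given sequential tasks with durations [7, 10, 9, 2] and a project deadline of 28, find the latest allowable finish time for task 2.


LF(activity 2) = deadline - sum of successor durations
Successors: activities 3 through 4 with durations [9, 2]
Sum of successor durations = 11
LF = 28 - 11 = 17

17


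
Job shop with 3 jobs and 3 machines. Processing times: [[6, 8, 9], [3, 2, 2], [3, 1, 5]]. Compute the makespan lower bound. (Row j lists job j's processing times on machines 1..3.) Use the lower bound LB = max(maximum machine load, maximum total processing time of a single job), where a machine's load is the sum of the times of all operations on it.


Machine loads:
  Machine 1: 6 + 3 + 3 = 12
  Machine 2: 8 + 2 + 1 = 11
  Machine 3: 9 + 2 + 5 = 16
Max machine load = 16
Job totals:
  Job 1: 23
  Job 2: 7
  Job 3: 9
Max job total = 23
Lower bound = max(16, 23) = 23

23


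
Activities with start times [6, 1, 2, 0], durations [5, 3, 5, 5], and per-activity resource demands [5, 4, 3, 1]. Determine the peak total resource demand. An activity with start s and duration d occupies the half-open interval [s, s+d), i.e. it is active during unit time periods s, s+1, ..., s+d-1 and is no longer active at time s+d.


Each activity i is active on [start_i, start_i + duration_i).
Compute total resource usage per time slot:
  t=0: active resources = [1], total = 1
  t=1: active resources = [4, 1], total = 5
  t=2: active resources = [4, 3, 1], total = 8
  t=3: active resources = [4, 3, 1], total = 8
  t=4: active resources = [3, 1], total = 4
  t=5: active resources = [3], total = 3
  t=6: active resources = [5, 3], total = 8
  t=7: active resources = [5], total = 5
  t=8: active resources = [5], total = 5
  t=9: active resources = [5], total = 5
  t=10: active resources = [5], total = 5
Peak resource demand = 8

8


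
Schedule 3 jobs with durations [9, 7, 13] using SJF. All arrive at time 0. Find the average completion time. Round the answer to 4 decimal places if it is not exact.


SJF order (ascending): [7, 9, 13]
Completion times:
  Job 1: burst=7, C=7
  Job 2: burst=9, C=16
  Job 3: burst=13, C=29
Average completion = 52/3 = 17.3333

17.3333


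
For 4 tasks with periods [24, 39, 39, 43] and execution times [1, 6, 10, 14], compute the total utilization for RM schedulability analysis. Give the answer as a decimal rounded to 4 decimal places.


Compute individual utilizations (exact fractions):
  Task 1: C/T = 1/24 (approx. 0.0417)
  Task 2: C/T = 6/39 = 2/13 (approx. 0.1538)
  Task 3: C/T = 10/39 (approx. 0.2564)
  Task 4: C/T = 14/43 (approx. 0.3256)
Total utilization U = 1/24 + 2/13 + 10/39 + 14/43 = 3477/4472
Rounded to 4 decimal places: U = 0.7775
RM (Liu & Layland) bound for 4 tasks = 0.756828; compare with U = 3477/4472 (approx. 0.777504)
bound < U <= 1, so the RM sufficient condition is not met (inconclusive; an exact test such as response-time analysis is needed).

0.7775


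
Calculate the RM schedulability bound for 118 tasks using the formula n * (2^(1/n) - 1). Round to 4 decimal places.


Compute 2^(1/118) = 1.0058914152
Subtract 1: 1.0058914152 - 1 = 0.0058914152
Multiply by n: 118 * 0.0058914152 = 0.6951869936
Round to 4 dp: 0.6952

0.6952


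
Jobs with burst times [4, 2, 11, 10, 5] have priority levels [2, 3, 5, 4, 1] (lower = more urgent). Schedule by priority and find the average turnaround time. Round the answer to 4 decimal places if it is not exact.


Sort by priority (ascending = highest first):
Order: [(1, 5), (2, 4), (3, 2), (4, 10), (5, 11)]
Completion times:
  Priority 1, burst=5, C=5
  Priority 2, burst=4, C=9
  Priority 3, burst=2, C=11
  Priority 4, burst=10, C=21
  Priority 5, burst=11, C=32
Average turnaround = 78/5 = 15.6

15.6


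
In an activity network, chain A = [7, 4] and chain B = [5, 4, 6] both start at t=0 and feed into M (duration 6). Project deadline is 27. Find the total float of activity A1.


Forward pass: ES(A1) = sum of predecessors on chain A = 0
EF = ES + duration = 0 + 7 = 7
Backward pass: LF(M) = deadline = 27; LS(M) = 27 - 6 = 21
LF(A1) = LS(M) - sum(successors on chain A) = 21 - 4 = 17
LS = LF - duration = 17 - 7 = 10
Total float = LS - ES = 10 - 0 = 10

10


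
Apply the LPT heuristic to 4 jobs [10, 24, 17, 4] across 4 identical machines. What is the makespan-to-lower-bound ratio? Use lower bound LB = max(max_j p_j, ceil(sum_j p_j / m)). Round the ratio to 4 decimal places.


LPT order: [24, 17, 10, 4]
Machine loads after assignment: [24, 17, 10, 4]
LPT makespan = 24
Lower bound = max(max_job, ceil(total/4)) = max(24, 14) = 24
Ratio = 24 / 24 = 1.0

1.0


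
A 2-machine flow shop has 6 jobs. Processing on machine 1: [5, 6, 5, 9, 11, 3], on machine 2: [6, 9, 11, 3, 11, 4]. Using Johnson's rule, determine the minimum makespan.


Apply Johnson's rule:
  Group 1 (a <= b): [(6, 3, 4), (1, 5, 6), (3, 5, 11), (2, 6, 9), (5, 11, 11)]
  Group 2 (a > b): [(4, 9, 3)]
Optimal job order: [6, 1, 3, 2, 5, 4]
Schedule:
  Job 6: M1 done at 3, M2 done at 7
  Job 1: M1 done at 8, M2 done at 14
  Job 3: M1 done at 13, M2 done at 25
  Job 2: M1 done at 19, M2 done at 34
  Job 5: M1 done at 30, M2 done at 45
  Job 4: M1 done at 39, M2 done at 48
Makespan = 48

48


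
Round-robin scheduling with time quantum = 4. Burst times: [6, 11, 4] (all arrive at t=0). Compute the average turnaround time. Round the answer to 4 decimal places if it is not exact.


Time quantum = 4
Execution trace:
  J1 runs 4 units, time = 4
  J2 runs 4 units, time = 8
  J3 runs 4 units, time = 12
  J1 runs 2 units, time = 14
  J2 runs 4 units, time = 18
  J2 runs 3 units, time = 21
Finish times: [14, 21, 12]
Average turnaround = 47/3 = 15.6667

15.6667


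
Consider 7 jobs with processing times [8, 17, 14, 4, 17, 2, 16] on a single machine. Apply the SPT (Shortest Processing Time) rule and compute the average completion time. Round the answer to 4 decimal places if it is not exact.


Sort jobs by processing time (SPT order): [2, 4, 8, 14, 16, 17, 17]
Compute completion times sequentially:
  Job 1: processing = 2, completes at 2
  Job 2: processing = 4, completes at 6
  Job 3: processing = 8, completes at 14
  Job 4: processing = 14, completes at 28
  Job 5: processing = 16, completes at 44
  Job 6: processing = 17, completes at 61
  Job 7: processing = 17, completes at 78
Sum of completion times = 233
Average completion time = 233/7 = 33.2857

33.2857


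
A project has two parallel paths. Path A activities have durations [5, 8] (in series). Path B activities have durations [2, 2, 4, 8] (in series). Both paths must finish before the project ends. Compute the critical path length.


Path A total = 5 + 8 = 13
Path B total = 2 + 2 + 4 + 8 = 16
Critical path = longest path = max(13, 16) = 16

16


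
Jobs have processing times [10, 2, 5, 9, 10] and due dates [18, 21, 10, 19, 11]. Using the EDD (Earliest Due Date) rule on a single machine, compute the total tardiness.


Sort by due date (EDD order): [(5, 10), (10, 11), (10, 18), (9, 19), (2, 21)]
Compute completion times and tardiness:
  Job 1: p=5, d=10, C=5, tardiness=max(0,5-10)=0
  Job 2: p=10, d=11, C=15, tardiness=max(0,15-11)=4
  Job 3: p=10, d=18, C=25, tardiness=max(0,25-18)=7
  Job 4: p=9, d=19, C=34, tardiness=max(0,34-19)=15
  Job 5: p=2, d=21, C=36, tardiness=max(0,36-21)=15
Total tardiness = 41

41


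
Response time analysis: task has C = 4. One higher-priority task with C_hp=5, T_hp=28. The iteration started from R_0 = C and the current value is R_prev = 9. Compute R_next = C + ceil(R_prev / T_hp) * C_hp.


R_next = C + ceil(R_prev / T_hp) * C_hp
ceil(9 / 28) = ceil(0.3214) = 1
Interference = 1 * 5 = 5
R_next = 4 + 5 = 9
R_next = R_prev, so the iteration has converged (response time = 9).

9


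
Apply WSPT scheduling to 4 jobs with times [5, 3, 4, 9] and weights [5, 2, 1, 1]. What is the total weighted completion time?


Compute p/w ratios and sort ascending (WSPT): [(5, 5), (3, 2), (4, 1), (9, 1)]
Compute weighted completion times:
  Job (p=5,w=5): C=5, w*C=5*5=25
  Job (p=3,w=2): C=8, w*C=2*8=16
  Job (p=4,w=1): C=12, w*C=1*12=12
  Job (p=9,w=1): C=21, w*C=1*21=21
Total weighted completion time = 74

74


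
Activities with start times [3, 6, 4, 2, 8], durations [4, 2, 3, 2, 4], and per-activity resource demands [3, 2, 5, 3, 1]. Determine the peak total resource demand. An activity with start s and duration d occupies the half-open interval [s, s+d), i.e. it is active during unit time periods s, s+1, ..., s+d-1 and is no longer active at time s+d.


Each activity i is active on [start_i, start_i + duration_i).
Compute total resource usage per time slot:
  t=0: active resources = [], total = 0
  t=1: active resources = [], total = 0
  t=2: active resources = [3], total = 3
  t=3: active resources = [3, 3], total = 6
  t=4: active resources = [3, 5], total = 8
  t=5: active resources = [3, 5], total = 8
  t=6: active resources = [3, 2, 5], total = 10
  t=7: active resources = [2], total = 2
  t=8: active resources = [1], total = 1
  t=9: active resources = [1], total = 1
  t=10: active resources = [1], total = 1
  t=11: active resources = [1], total = 1
Peak resource demand = 10

10


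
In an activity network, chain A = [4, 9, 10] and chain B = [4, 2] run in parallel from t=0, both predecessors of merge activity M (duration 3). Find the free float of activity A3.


ES(A3) = sum of predecessors on chain A = 13
EF(A3) = ES + duration = 13 + 10 = 23
Successor of A3 is M. ES(M) = max(sum(A), sum(B)) = max(23, 6) = 23
Free float = ES(successor) - EF(current) = 23 - 23 = 0

0


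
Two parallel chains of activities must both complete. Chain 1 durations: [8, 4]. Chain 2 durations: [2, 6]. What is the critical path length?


Path A total = 8 + 4 = 12
Path B total = 2 + 6 = 8
Critical path = longest path = max(12, 8) = 12

12


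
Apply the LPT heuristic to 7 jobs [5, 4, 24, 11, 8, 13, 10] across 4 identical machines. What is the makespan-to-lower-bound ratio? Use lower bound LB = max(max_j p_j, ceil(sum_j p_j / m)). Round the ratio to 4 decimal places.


LPT order: [24, 13, 11, 10, 8, 5, 4]
Machine loads after assignment: [24, 17, 16, 18]
LPT makespan = 24
Lower bound = max(max_job, ceil(total/4)) = max(24, 19) = 24
Ratio = 24 / 24 = 1.0

1.0


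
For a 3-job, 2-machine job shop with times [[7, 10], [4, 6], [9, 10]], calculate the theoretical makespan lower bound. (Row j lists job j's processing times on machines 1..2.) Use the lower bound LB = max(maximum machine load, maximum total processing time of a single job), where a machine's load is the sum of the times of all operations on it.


Machine loads:
  Machine 1: 7 + 4 + 9 = 20
  Machine 2: 10 + 6 + 10 = 26
Max machine load = 26
Job totals:
  Job 1: 17
  Job 2: 10
  Job 3: 19
Max job total = 19
Lower bound = max(26, 19) = 26

26


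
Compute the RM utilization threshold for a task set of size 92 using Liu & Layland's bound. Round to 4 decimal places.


Compute 2^(1/92) = 1.0075626620
Subtract 1: 1.0075626620 - 1 = 0.0075626620
Multiply by n: 92 * 0.0075626620 = 0.6957649040
Round to 4 dp: 0.6958

0.6958


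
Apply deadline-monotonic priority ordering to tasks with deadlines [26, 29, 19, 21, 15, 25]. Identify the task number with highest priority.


Sort tasks by relative deadline (ascending):
  Task 5: deadline = 15
  Task 3: deadline = 19
  Task 4: deadline = 21
  Task 6: deadline = 25
  Task 1: deadline = 26
  Task 2: deadline = 29
Priority order (highest first): [5, 3, 4, 6, 1, 2]
Highest priority task = 5

5


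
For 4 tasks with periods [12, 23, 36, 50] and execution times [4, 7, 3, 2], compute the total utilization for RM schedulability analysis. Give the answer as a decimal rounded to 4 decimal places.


Compute individual utilizations (exact fractions):
  Task 1: C/T = 4/12 = 1/3 (approx. 0.3333)
  Task 2: C/T = 7/23 (approx. 0.3043)
  Task 3: C/T = 3/36 = 1/12 (approx. 0.0833)
  Task 4: C/T = 2/50 = 1/25 (approx. 0.04)
Total utilization U = 1/3 + 7/23 + 1/12 + 1/25 = 5251/6900
Rounded to 4 decimal places: U = 0.7610
RM (Liu & Layland) bound for 4 tasks = 0.756828; compare with U = 5251/6900 (approx. 0.761014)
bound < U <= 1, so the RM sufficient condition is not met (inconclusive; an exact test such as response-time analysis is needed).

0.7610


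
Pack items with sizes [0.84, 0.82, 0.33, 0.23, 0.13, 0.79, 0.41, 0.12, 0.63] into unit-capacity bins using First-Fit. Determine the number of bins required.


Place items sequentially using First-Fit:
  Item 0.84 -> new Bin 1
  Item 0.82 -> new Bin 2
  Item 0.33 -> new Bin 3
  Item 0.23 -> Bin 3 (now 0.56)
  Item 0.13 -> Bin 1 (now 0.97)
  Item 0.79 -> new Bin 4
  Item 0.41 -> Bin 3 (now 0.97)
  Item 0.12 -> Bin 2 (now 0.94)
  Item 0.63 -> new Bin 5
Total bins used = 5

5


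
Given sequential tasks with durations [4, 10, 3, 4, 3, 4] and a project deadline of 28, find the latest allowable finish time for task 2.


LF(activity 2) = deadline - sum of successor durations
Successors: activities 3 through 6 with durations [3, 4, 3, 4]
Sum of successor durations = 14
LF = 28 - 14 = 14

14


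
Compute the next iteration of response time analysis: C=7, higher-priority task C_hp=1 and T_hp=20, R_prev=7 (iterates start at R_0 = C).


R_next = C + ceil(R_prev / T_hp) * C_hp
ceil(7 / 20) = ceil(0.35) = 1
Interference = 1 * 1 = 1
R_next = 7 + 1 = 8

8


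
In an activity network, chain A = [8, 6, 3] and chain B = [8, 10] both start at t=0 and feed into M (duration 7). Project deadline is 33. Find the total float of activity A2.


Forward pass: ES(A2) = sum of predecessors on chain A = 8
EF = ES + duration = 8 + 6 = 14
Backward pass: LF(M) = deadline = 33; LS(M) = 33 - 7 = 26
LF(A2) = LS(M) - sum(successors on chain A) = 26 - 3 = 23
LS = LF - duration = 23 - 6 = 17
Total float = LS - ES = 17 - 8 = 9

9


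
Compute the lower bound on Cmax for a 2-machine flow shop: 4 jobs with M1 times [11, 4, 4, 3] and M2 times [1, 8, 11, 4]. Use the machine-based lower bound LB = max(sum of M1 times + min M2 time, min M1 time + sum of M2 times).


LB1 = sum(M1 times) + min(M2 times) = 22 + 1 = 23
LB2 = min(M1 times) + sum(M2 times) = 3 + 24 = 27
Lower bound = max(LB1, LB2) = max(23, 27) = 27

27


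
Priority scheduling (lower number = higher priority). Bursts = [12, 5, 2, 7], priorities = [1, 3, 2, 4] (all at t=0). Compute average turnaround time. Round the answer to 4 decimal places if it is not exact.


Sort by priority (ascending = highest first):
Order: [(1, 12), (2, 2), (3, 5), (4, 7)]
Completion times:
  Priority 1, burst=12, C=12
  Priority 2, burst=2, C=14
  Priority 3, burst=5, C=19
  Priority 4, burst=7, C=26
Average turnaround = 71/4 = 17.75

17.75


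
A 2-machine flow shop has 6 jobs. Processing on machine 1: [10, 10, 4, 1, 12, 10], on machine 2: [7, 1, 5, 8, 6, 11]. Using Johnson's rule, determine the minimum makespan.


Apply Johnson's rule:
  Group 1 (a <= b): [(4, 1, 8), (3, 4, 5), (6, 10, 11)]
  Group 2 (a > b): [(1, 10, 7), (5, 12, 6), (2, 10, 1)]
Optimal job order: [4, 3, 6, 1, 5, 2]
Schedule:
  Job 4: M1 done at 1, M2 done at 9
  Job 3: M1 done at 5, M2 done at 14
  Job 6: M1 done at 15, M2 done at 26
  Job 1: M1 done at 25, M2 done at 33
  Job 5: M1 done at 37, M2 done at 43
  Job 2: M1 done at 47, M2 done at 48
Makespan = 48

48


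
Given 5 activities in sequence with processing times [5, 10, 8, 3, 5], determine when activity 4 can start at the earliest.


Activity 4 starts after activities 1 through 3 complete.
Predecessor durations: [5, 10, 8]
ES = 5 + 10 + 8 = 23

23


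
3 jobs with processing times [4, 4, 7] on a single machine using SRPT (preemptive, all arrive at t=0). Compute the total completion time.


Since all jobs arrive at t=0, SRPT equals SPT ordering.
SPT order: [4, 4, 7]
Completion times:
  Job 1: p=4, C=4
  Job 2: p=4, C=8
  Job 3: p=7, C=15
Total completion time = 4 + 8 + 15 = 27

27


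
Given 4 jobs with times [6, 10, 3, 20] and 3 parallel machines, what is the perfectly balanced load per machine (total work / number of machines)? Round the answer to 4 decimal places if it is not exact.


Total processing time = 6 + 10 + 3 + 20 = 39
Number of machines = 3
Ideal balanced load = 39 / 3 = 13.0

13.0


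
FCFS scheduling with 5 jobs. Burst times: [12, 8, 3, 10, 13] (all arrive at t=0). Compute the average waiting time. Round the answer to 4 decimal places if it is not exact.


FCFS order (as given): [12, 8, 3, 10, 13]
Waiting times:
  Job 1: wait = 0
  Job 2: wait = 12
  Job 3: wait = 20
  Job 4: wait = 23
  Job 5: wait = 33
Sum of waiting times = 88
Average waiting time = 88/5 = 17.6

17.6


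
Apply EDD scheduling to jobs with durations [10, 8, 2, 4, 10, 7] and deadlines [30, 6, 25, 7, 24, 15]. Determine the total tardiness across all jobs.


Sort by due date (EDD order): [(8, 6), (4, 7), (7, 15), (10, 24), (2, 25), (10, 30)]
Compute completion times and tardiness:
  Job 1: p=8, d=6, C=8, tardiness=max(0,8-6)=2
  Job 2: p=4, d=7, C=12, tardiness=max(0,12-7)=5
  Job 3: p=7, d=15, C=19, tardiness=max(0,19-15)=4
  Job 4: p=10, d=24, C=29, tardiness=max(0,29-24)=5
  Job 5: p=2, d=25, C=31, tardiness=max(0,31-25)=6
  Job 6: p=10, d=30, C=41, tardiness=max(0,41-30)=11
Total tardiness = 33

33


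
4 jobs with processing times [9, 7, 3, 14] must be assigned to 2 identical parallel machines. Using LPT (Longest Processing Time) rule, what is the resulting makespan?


Sort jobs in decreasing order (LPT): [14, 9, 7, 3]
Assign each job to the least loaded machine:
  Machine 1: jobs [14, 3], load = 17
  Machine 2: jobs [9, 7], load = 16
Makespan = max load = 17

17


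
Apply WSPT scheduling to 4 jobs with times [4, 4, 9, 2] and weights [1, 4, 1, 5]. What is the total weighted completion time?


Compute p/w ratios and sort ascending (WSPT): [(2, 5), (4, 4), (4, 1), (9, 1)]
Compute weighted completion times:
  Job (p=2,w=5): C=2, w*C=5*2=10
  Job (p=4,w=4): C=6, w*C=4*6=24
  Job (p=4,w=1): C=10, w*C=1*10=10
  Job (p=9,w=1): C=19, w*C=1*19=19
Total weighted completion time = 63

63


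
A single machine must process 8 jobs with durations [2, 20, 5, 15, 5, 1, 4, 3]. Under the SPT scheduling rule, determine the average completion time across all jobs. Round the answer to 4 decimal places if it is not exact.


Sort jobs by processing time (SPT order): [1, 2, 3, 4, 5, 5, 15, 20]
Compute completion times sequentially:
  Job 1: processing = 1, completes at 1
  Job 2: processing = 2, completes at 3
  Job 3: processing = 3, completes at 6
  Job 4: processing = 4, completes at 10
  Job 5: processing = 5, completes at 15
  Job 6: processing = 5, completes at 20
  Job 7: processing = 15, completes at 35
  Job 8: processing = 20, completes at 55
Sum of completion times = 145
Average completion time = 145/8 = 18.125

18.125


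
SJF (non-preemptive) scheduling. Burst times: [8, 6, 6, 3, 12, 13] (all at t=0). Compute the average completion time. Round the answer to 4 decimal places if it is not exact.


SJF order (ascending): [3, 6, 6, 8, 12, 13]
Completion times:
  Job 1: burst=3, C=3
  Job 2: burst=6, C=9
  Job 3: burst=6, C=15
  Job 4: burst=8, C=23
  Job 5: burst=12, C=35
  Job 6: burst=13, C=48
Average completion = 133/6 = 22.1667

22.1667


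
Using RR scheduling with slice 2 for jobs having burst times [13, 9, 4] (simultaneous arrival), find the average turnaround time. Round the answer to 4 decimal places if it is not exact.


Time quantum = 2
Execution trace:
  J1 runs 2 units, time = 2
  J2 runs 2 units, time = 4
  J3 runs 2 units, time = 6
  J1 runs 2 units, time = 8
  J2 runs 2 units, time = 10
  J3 runs 2 units, time = 12
  J1 runs 2 units, time = 14
  J2 runs 2 units, time = 16
  J1 runs 2 units, time = 18
  J2 runs 2 units, time = 20
  J1 runs 2 units, time = 22
  J2 runs 1 units, time = 23
  J1 runs 2 units, time = 25
  J1 runs 1 units, time = 26
Finish times: [26, 23, 12]
Average turnaround = 61/3 = 20.3333

20.3333


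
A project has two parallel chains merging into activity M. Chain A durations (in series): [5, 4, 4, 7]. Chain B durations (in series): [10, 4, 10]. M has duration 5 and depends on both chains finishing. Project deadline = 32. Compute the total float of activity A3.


Forward pass: ES(A3) = sum of predecessors on chain A = 9
EF = ES + duration = 9 + 4 = 13
Backward pass: LF(M) = deadline = 32; LS(M) = 32 - 5 = 27
LF(A3) = LS(M) - sum(successors on chain A) = 27 - 7 = 20
LS = LF - duration = 20 - 4 = 16
Total float = LS - ES = 16 - 9 = 7

7


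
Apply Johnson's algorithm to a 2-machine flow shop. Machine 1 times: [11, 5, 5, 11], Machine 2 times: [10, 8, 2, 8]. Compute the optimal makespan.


Apply Johnson's rule:
  Group 1 (a <= b): [(2, 5, 8)]
  Group 2 (a > b): [(1, 11, 10), (4, 11, 8), (3, 5, 2)]
Optimal job order: [2, 1, 4, 3]
Schedule:
  Job 2: M1 done at 5, M2 done at 13
  Job 1: M1 done at 16, M2 done at 26
  Job 4: M1 done at 27, M2 done at 35
  Job 3: M1 done at 32, M2 done at 37
Makespan = 37

37


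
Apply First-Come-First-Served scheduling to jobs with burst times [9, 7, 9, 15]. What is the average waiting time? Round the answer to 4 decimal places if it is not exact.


FCFS order (as given): [9, 7, 9, 15]
Waiting times:
  Job 1: wait = 0
  Job 2: wait = 9
  Job 3: wait = 16
  Job 4: wait = 25
Sum of waiting times = 50
Average waiting time = 50/4 = 12.5

12.5


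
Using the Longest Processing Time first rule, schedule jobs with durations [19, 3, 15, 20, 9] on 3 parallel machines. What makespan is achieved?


Sort jobs in decreasing order (LPT): [20, 19, 15, 9, 3]
Assign each job to the least loaded machine:
  Machine 1: jobs [20], load = 20
  Machine 2: jobs [19, 3], load = 22
  Machine 3: jobs [15, 9], load = 24
Makespan = max load = 24

24


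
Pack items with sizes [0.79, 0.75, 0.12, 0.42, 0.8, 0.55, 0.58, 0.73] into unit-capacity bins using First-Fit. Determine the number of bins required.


Place items sequentially using First-Fit:
  Item 0.79 -> new Bin 1
  Item 0.75 -> new Bin 2
  Item 0.12 -> Bin 1 (now 0.91)
  Item 0.42 -> new Bin 3
  Item 0.8 -> new Bin 4
  Item 0.55 -> Bin 3 (now 0.97)
  Item 0.58 -> new Bin 5
  Item 0.73 -> new Bin 6
Total bins used = 6

6


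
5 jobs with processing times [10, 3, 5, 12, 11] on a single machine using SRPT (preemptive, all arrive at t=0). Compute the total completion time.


Since all jobs arrive at t=0, SRPT equals SPT ordering.
SPT order: [3, 5, 10, 11, 12]
Completion times:
  Job 1: p=3, C=3
  Job 2: p=5, C=8
  Job 3: p=10, C=18
  Job 4: p=11, C=29
  Job 5: p=12, C=41
Total completion time = 3 + 8 + 18 + 29 + 41 = 99

99


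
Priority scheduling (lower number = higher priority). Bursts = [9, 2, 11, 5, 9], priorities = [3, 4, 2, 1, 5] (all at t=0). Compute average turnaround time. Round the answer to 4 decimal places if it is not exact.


Sort by priority (ascending = highest first):
Order: [(1, 5), (2, 11), (3, 9), (4, 2), (5, 9)]
Completion times:
  Priority 1, burst=5, C=5
  Priority 2, burst=11, C=16
  Priority 3, burst=9, C=25
  Priority 4, burst=2, C=27
  Priority 5, burst=9, C=36
Average turnaround = 109/5 = 21.8

21.8


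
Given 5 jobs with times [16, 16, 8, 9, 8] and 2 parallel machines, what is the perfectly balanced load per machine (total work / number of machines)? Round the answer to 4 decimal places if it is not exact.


Total processing time = 16 + 16 + 8 + 9 + 8 = 57
Number of machines = 2
Ideal balanced load = 57 / 2 = 28.5

28.5


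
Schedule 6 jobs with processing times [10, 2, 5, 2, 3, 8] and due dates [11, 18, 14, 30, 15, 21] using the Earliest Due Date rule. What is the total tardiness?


Sort by due date (EDD order): [(10, 11), (5, 14), (3, 15), (2, 18), (8, 21), (2, 30)]
Compute completion times and tardiness:
  Job 1: p=10, d=11, C=10, tardiness=max(0,10-11)=0
  Job 2: p=5, d=14, C=15, tardiness=max(0,15-14)=1
  Job 3: p=3, d=15, C=18, tardiness=max(0,18-15)=3
  Job 4: p=2, d=18, C=20, tardiness=max(0,20-18)=2
  Job 5: p=8, d=21, C=28, tardiness=max(0,28-21)=7
  Job 6: p=2, d=30, C=30, tardiness=max(0,30-30)=0
Total tardiness = 13

13


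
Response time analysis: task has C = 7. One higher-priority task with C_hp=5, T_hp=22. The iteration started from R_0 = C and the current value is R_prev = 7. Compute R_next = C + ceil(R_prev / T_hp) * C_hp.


R_next = C + ceil(R_prev / T_hp) * C_hp
ceil(7 / 22) = ceil(0.3182) = 1
Interference = 1 * 5 = 5
R_next = 7 + 5 = 12

12


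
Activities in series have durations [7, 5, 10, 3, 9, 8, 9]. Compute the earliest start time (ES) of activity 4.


Activity 4 starts after activities 1 through 3 complete.
Predecessor durations: [7, 5, 10]
ES = 7 + 5 + 10 = 22

22


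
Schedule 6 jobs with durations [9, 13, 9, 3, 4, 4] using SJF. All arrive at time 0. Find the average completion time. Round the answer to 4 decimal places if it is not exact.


SJF order (ascending): [3, 4, 4, 9, 9, 13]
Completion times:
  Job 1: burst=3, C=3
  Job 2: burst=4, C=7
  Job 3: burst=4, C=11
  Job 4: burst=9, C=20
  Job 5: burst=9, C=29
  Job 6: burst=13, C=42
Average completion = 112/6 = 18.6667

18.6667


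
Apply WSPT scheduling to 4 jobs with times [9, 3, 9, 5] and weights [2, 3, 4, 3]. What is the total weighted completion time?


Compute p/w ratios and sort ascending (WSPT): [(3, 3), (5, 3), (9, 4), (9, 2)]
Compute weighted completion times:
  Job (p=3,w=3): C=3, w*C=3*3=9
  Job (p=5,w=3): C=8, w*C=3*8=24
  Job (p=9,w=4): C=17, w*C=4*17=68
  Job (p=9,w=2): C=26, w*C=2*26=52
Total weighted completion time = 153

153


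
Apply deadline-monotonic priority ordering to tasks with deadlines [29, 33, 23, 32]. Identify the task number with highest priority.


Sort tasks by relative deadline (ascending):
  Task 3: deadline = 23
  Task 1: deadline = 29
  Task 4: deadline = 32
  Task 2: deadline = 33
Priority order (highest first): [3, 1, 4, 2]
Highest priority task = 3

3


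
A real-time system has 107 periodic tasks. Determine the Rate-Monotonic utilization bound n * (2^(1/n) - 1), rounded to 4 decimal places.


Compute 2^(1/107) = 1.0064990387
Subtract 1: 1.0064990387 - 1 = 0.0064990387
Multiply by n: 107 * 0.0064990387 = 0.6953971409
Round to 4 dp: 0.6954

0.6954


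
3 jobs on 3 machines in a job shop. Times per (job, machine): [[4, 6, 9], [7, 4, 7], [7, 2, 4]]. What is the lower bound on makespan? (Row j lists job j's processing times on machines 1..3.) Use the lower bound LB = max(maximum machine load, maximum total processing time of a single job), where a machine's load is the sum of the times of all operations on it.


Machine loads:
  Machine 1: 4 + 7 + 7 = 18
  Machine 2: 6 + 4 + 2 = 12
  Machine 3: 9 + 7 + 4 = 20
Max machine load = 20
Job totals:
  Job 1: 19
  Job 2: 18
  Job 3: 13
Max job total = 19
Lower bound = max(20, 19) = 20

20


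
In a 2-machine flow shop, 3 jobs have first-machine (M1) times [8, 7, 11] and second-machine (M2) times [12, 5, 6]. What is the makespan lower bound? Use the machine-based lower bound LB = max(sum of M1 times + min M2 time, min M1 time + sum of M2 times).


LB1 = sum(M1 times) + min(M2 times) = 26 + 5 = 31
LB2 = min(M1 times) + sum(M2 times) = 7 + 23 = 30
Lower bound = max(LB1, LB2) = max(31, 30) = 31

31


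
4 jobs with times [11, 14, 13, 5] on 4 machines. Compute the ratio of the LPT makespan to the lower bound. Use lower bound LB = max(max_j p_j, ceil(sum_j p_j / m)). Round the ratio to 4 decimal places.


LPT order: [14, 13, 11, 5]
Machine loads after assignment: [14, 13, 11, 5]
LPT makespan = 14
Lower bound = max(max_job, ceil(total/4)) = max(14, 11) = 14
Ratio = 14 / 14 = 1.0

1.0


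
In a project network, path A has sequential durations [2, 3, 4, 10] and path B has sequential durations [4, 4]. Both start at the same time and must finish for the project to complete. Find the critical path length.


Path A total = 2 + 3 + 4 + 10 = 19
Path B total = 4 + 4 = 8
Critical path = longest path = max(19, 8) = 19

19


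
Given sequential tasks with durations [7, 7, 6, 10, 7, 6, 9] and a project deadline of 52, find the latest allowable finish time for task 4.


LF(activity 4) = deadline - sum of successor durations
Successors: activities 5 through 7 with durations [7, 6, 9]
Sum of successor durations = 22
LF = 52 - 22 = 30

30


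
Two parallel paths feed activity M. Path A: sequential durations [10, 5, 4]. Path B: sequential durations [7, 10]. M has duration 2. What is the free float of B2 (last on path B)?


ES(B2) = sum of predecessors on chain B = 7
EF(B2) = ES + duration = 7 + 10 = 17
Successor of B2 is M. ES(M) = max(sum(A), sum(B)) = max(19, 17) = 19
Free float = ES(successor) - EF(current) = 19 - 17 = 2

2


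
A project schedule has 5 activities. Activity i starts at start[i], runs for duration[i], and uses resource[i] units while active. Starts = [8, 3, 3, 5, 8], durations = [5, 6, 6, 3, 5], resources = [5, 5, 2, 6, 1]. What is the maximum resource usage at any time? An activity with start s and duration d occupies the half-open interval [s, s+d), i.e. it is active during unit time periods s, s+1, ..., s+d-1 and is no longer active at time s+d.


Each activity i is active on [start_i, start_i + duration_i).
Compute total resource usage per time slot:
  t=0: active resources = [], total = 0
  t=1: active resources = [], total = 0
  t=2: active resources = [], total = 0
  t=3: active resources = [5, 2], total = 7
  t=4: active resources = [5, 2], total = 7
  t=5: active resources = [5, 2, 6], total = 13
  t=6: active resources = [5, 2, 6], total = 13
  t=7: active resources = [5, 2, 6], total = 13
  t=8: active resources = [5, 5, 2, 1], total = 13
  t=9: active resources = [5, 1], total = 6
  t=10: active resources = [5, 1], total = 6
  t=11: active resources = [5, 1], total = 6
  t=12: active resources = [5, 1], total = 6
Peak resource demand = 13

13


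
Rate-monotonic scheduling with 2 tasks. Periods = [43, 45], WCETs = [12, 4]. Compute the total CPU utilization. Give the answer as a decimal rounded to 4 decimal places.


Compute individual utilizations (exact fractions):
  Task 1: C/T = 12/43 (approx. 0.2791)
  Task 2: C/T = 4/45 (approx. 0.0889)
Total utilization U = 12/43 + 4/45 = 712/1935
Rounded to 4 decimal places: U = 0.3680
RM (Liu & Layland) bound for 2 tasks = 0.828427; compare with U = 712/1935 (approx. 0.367959)
U <= bound, so schedulable by RM sufficient condition.

0.3680


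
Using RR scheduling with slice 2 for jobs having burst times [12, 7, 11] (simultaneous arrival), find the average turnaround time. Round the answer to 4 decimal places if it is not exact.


Time quantum = 2
Execution trace:
  J1 runs 2 units, time = 2
  J2 runs 2 units, time = 4
  J3 runs 2 units, time = 6
  J1 runs 2 units, time = 8
  J2 runs 2 units, time = 10
  J3 runs 2 units, time = 12
  J1 runs 2 units, time = 14
  J2 runs 2 units, time = 16
  J3 runs 2 units, time = 18
  J1 runs 2 units, time = 20
  J2 runs 1 units, time = 21
  J3 runs 2 units, time = 23
  J1 runs 2 units, time = 25
  J3 runs 2 units, time = 27
  J1 runs 2 units, time = 29
  J3 runs 1 units, time = 30
Finish times: [29, 21, 30]
Average turnaround = 80/3 = 26.6667

26.6667


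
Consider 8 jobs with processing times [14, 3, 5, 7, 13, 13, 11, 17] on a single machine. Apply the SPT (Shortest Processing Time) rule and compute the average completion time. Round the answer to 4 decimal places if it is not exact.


Sort jobs by processing time (SPT order): [3, 5, 7, 11, 13, 13, 14, 17]
Compute completion times sequentially:
  Job 1: processing = 3, completes at 3
  Job 2: processing = 5, completes at 8
  Job 3: processing = 7, completes at 15
  Job 4: processing = 11, completes at 26
  Job 5: processing = 13, completes at 39
  Job 6: processing = 13, completes at 52
  Job 7: processing = 14, completes at 66
  Job 8: processing = 17, completes at 83
Sum of completion times = 292
Average completion time = 292/8 = 36.5

36.5
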